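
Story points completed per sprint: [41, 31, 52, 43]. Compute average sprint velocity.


Formula: Avg velocity = Total points / Number of sprints
Points: [41, 31, 52, 43]
Sum = 41 + 31 + 52 + 43 = 167
Avg velocity = 167 / 4 = 41.75 points/sprint

41.75 points/sprint


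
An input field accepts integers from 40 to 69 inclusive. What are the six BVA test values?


Range: [40, 69]
Boundaries: just below min, min, min+1, max-1, max, just above max
Values: [39, 40, 41, 68, 69, 70]

[39, 40, 41, 68, 69, 70]


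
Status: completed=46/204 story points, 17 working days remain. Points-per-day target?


Formula: Required rate = Remaining points / Days left
Remaining = 204 - 46 = 158 points
Required rate = 158 / 17 = 9.29 points/day

9.29 points/day


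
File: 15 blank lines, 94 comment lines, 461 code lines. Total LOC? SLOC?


Total LOC = blank + comment + code
Total LOC = 15 + 94 + 461 = 570
SLOC (source only) = code = 461

Total LOC: 570, SLOC: 461


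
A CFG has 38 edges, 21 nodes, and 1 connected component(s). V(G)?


Formula: V(G) = E - N + 2P
V(G) = 38 - 21 + 2*1
V(G) = 17 + 2
V(G) = 19

19


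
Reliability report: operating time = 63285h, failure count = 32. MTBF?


Formula: MTBF = Total operating time / Number of failures
MTBF = 63285 / 32
MTBF = 1977.66 hours

1977.66 hours


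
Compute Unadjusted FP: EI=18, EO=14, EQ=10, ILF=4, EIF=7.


UFP = EI*4 + EO*5 + EQ*4 + ILF*10 + EIF*7
UFP = 18*4 + 14*5 + 10*4 + 4*10 + 7*7
UFP = 72 + 70 + 40 + 40 + 49
UFP = 271

271


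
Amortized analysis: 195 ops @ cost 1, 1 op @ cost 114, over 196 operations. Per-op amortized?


Formula: Amortized cost = Total cost / Operations
Total cost = (195 * 1) + (1 * 114)
Total cost = 195 + 114 = 309
Amortized = 309 / 196 = 1.5765

1.5765


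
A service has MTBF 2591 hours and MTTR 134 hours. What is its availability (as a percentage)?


Availability = MTBF / (MTBF + MTTR)
Availability = 2591 / (2591 + 134)
Availability = 2591 / 2725
Availability = 95.0826%

95.0826%


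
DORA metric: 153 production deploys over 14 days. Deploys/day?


Formula: deployments per day = releases / days
= 153 / 14
= 10.929 deploys/day
(equivalently, 76.5 deploys/week)

10.929 deploys/day


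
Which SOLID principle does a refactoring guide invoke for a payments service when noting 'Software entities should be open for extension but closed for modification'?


This describes the Open/Closed Principle (OCP)

Open/Closed Principle (OCP)


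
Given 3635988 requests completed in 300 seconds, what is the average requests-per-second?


Formula: throughput = requests / seconds
throughput = 3635988 / 300
throughput = 12119.96 requests/second

12119.96 requests/second


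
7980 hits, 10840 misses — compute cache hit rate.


Formula: hit rate = hits / (hits + misses) * 100
hit rate = 7980 / (7980 + 10840) * 100
hit rate = 7980 / 18820 * 100
hit rate = 42.4%

42.4%


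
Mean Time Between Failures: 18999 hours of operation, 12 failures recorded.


Formula: MTBF = Total operating time / Number of failures
MTBF = 18999 / 12
MTBF = 1583.25 hours

1583.25 hours


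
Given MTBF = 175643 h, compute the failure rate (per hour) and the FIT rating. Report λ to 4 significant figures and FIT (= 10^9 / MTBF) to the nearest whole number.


Formula: λ = 1 / MTBF; FIT = λ × 1e9 = 1e9 / MTBF
λ = 1 / 175643 ≈ 5.693e-06 failures/hour
FIT = 1e9 / 175643 ≈ 5693 failures per 1e9 hours (nearest whole number)

λ = 5.693e-06 /h, FIT = 5693


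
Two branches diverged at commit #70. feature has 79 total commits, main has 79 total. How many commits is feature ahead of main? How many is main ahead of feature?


Common ancestor: commit #70
feature commits after divergence: 79 - 70 = 9
main commits after divergence: 79 - 70 = 9
feature is 9 commits ahead of main
main is 9 commits ahead of feature

feature ahead: 9, main ahead: 9


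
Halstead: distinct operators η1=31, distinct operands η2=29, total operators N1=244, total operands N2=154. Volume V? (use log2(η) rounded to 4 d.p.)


Formula: V = N * log2(η), where N = N1 + N2 and η = η1 + η2
η = 31 + 29 = 60
N = 244 + 154 = 398
log2(60) ≈ 5.9069
V = 398 * 5.9069 = 2350.95

2350.95


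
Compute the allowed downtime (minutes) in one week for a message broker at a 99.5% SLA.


Formula: allowed downtime = period * (100 - SLA) / 100
Period (week) = 10080 minutes
Unavailability fraction = (100 - 99.5) / 100
Allowed downtime = 10080 * (100 - 99.5) / 100
Allowed downtime = 50.4 minutes

50.4 minutes


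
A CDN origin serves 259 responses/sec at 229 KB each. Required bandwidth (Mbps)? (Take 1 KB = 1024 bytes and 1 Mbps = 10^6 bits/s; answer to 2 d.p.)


Formula: Mbps = payload_bytes * RPS * 8 / 1e6
Payload per request = 229 KB = 229 * 1024 = 234496 bytes
Total bytes/sec = 234496 * 259 = 60734464
Total bits/sec = 60734464 * 8 = 485875712
Mbps = 485875712 / 1e6 = 485.88

485.88 Mbps


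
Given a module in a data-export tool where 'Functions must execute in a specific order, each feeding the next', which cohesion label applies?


Reasoning: Output of one is input to next
Type: Sequential cohesion

Sequential cohesion


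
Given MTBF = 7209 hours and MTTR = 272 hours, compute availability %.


Availability = MTBF / (MTBF + MTTR)
Availability = 7209 / (7209 + 272)
Availability = 7209 / 7481
Availability = 96.3641%

96.3641%


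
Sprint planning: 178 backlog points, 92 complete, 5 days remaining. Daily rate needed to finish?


Formula: Required rate = Remaining points / Days left
Remaining = 178 - 92 = 86 points
Required rate = 86 / 5 = 17.2 points/day

17.2 points/day


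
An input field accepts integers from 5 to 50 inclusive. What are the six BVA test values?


Range: [5, 50]
Boundaries: just below min, min, min+1, max-1, max, just above max
Values: [4, 5, 6, 49, 50, 51]

[4, 5, 6, 49, 50, 51]


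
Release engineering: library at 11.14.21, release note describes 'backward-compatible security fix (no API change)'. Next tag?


Current: 11.14.21
Change category: 'backward-compatible security fix (no API change)' → patch bump
SemVer rule: patch bump → increment PATCH (MAJOR and MINOR unchanged)
New: 11.14.22

11.14.22


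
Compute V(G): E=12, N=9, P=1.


Formula: V(G) = E - N + 2P
V(G) = 12 - 9 + 2*1
V(G) = 3 + 2
V(G) = 5

5


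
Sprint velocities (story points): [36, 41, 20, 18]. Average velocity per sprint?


Formula: Avg velocity = Total points / Number of sprints
Points: [36, 41, 20, 18]
Sum = 36 + 41 + 20 + 18 = 115
Avg velocity = 115 / 4 = 28.75 points/sprint

28.75 points/sprint


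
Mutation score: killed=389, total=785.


Mutation score = killed / total * 100
Mutation score = 389 / 785 * 100
Mutation score = 49.55%

49.55%


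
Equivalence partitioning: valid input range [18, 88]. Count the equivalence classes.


Valid range: [18, 88]
Class 1: x < 18 — invalid
Class 2: 18 ≤ x ≤ 88 — valid
Class 3: x > 88 — invalid
Total equivalence classes: 3

3 equivalence classes


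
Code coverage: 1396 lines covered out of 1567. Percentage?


Coverage = covered / total * 100
Coverage = 1396 / 1567 * 100
Coverage = 89.09%

89.09%


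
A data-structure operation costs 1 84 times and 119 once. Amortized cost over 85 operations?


Formula: Amortized cost = Total cost / Operations
Total cost = (84 * 1) + (1 * 119)
Total cost = 84 + 119 = 203
Amortized = 203 / 85 = 2.3882

2.3882


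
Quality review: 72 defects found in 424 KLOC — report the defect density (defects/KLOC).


Defect density = defects / KLOC
Defect density = 72 / 424
Defect density = 0.17 defects/KLOC

0.17 defects/KLOC


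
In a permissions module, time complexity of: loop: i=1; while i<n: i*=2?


Reasoning: i doubles each step so iterations are log2(n)
Complexity: O(log n)

O(log n)


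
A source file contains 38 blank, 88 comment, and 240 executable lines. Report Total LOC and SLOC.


Total LOC = blank + comment + code
Total LOC = 38 + 88 + 240 = 366
SLOC (source only) = code = 240

Total LOC: 366, SLOC: 240


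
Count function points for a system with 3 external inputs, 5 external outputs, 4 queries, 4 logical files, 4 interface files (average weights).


UFP = EI*4 + EO*5 + EQ*4 + ILF*10 + EIF*7
UFP = 3*4 + 5*5 + 4*4 + 4*10 + 4*7
UFP = 12 + 25 + 16 + 40 + 28
UFP = 121

121


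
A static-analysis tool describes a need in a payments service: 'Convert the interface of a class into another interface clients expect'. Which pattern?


This matches the Adapter pattern

Adapter


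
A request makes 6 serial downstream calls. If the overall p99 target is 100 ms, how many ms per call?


Formula: per_stage = total_budget / stages
per_stage = 100 / 6
per_stage = 16.67 ms

16.67 ms


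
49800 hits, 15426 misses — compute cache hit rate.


Formula: hit rate = hits / (hits + misses) * 100
hit rate = 49800 / (49800 + 15426) * 100
hit rate = 49800 / 65226 * 100
hit rate = 76.35%

76.35%


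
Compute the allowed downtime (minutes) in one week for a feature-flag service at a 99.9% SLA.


Formula: allowed downtime = period * (100 - SLA) / 100
Period (week) = 10080 minutes
Unavailability fraction = (100 - 99.9) / 100
Allowed downtime = 10080 * (100 - 99.9) / 100
Allowed downtime = 10.08 minutes

10.08 minutes


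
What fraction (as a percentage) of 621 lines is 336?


Coverage = covered / total * 100
Coverage = 336 / 621 * 100
Coverage = 54.11%

54.11%


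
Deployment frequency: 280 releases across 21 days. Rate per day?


Formula: deployments per day = releases / days
= 280 / 21
= 13.333 deploys/day
(equivalently, 93.33 deploys/week)

13.333 deploys/day


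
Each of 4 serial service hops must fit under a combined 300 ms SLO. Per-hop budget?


Formula: per_stage = total_budget / stages
per_stage = 300 / 4
per_stage = 75.0 ms

75.0 ms


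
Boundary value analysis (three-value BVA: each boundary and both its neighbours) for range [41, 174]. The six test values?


Range: [41, 174]
Boundaries: just below min, min, min+1, max-1, max, just above max
Values: [40, 41, 42, 173, 174, 175]

[40, 41, 42, 173, 174, 175]


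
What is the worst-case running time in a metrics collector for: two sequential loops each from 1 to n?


Reasoning: sequential dominates: O(n) + O(n) = O(n)
Complexity: O(n)

O(n)


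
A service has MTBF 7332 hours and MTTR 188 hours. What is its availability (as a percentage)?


Availability = MTBF / (MTBF + MTTR)
Availability = 7332 / (7332 + 188)
Availability = 7332 / 7520
Availability = 97.5%

97.5%


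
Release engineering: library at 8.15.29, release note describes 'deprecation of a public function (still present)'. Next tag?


Current: 8.15.29
Change category: 'deprecation of a public function (still present)' → minor bump
SemVer rule: minor bump → increment MINOR, reset PATCH to 0 (MAJOR unchanged)
New: 8.16.0

8.16.0


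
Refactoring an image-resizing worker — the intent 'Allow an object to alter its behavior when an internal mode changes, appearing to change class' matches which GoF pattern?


This matches the State pattern

State


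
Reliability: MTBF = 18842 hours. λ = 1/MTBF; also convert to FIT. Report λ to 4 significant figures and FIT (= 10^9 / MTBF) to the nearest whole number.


Formula: λ = 1 / MTBF; FIT = λ × 1e9 = 1e9 / MTBF
λ = 1 / 18842 ≈ 5.307e-05 failures/hour
FIT = 1e9 / 18842 ≈ 53073 failures per 1e9 hours (nearest whole number)

λ = 5.307e-05 /h, FIT = 53073


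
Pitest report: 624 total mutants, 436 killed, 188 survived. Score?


Mutation score = killed / total * 100
Mutation score = 436 / 624 * 100
Mutation score = 69.87%

69.87%


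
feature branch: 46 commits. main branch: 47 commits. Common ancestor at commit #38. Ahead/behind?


Common ancestor: commit #38
feature commits after divergence: 46 - 38 = 8
main commits after divergence: 47 - 38 = 9
feature is 8 commits ahead of main
main is 9 commits ahead of feature

feature ahead: 8, main ahead: 9


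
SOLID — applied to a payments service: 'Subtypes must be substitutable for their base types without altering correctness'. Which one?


This describes the Liskov Substitution Principle (LSP)

Liskov Substitution Principle (LSP)


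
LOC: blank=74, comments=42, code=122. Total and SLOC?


Total LOC = blank + comment + code
Total LOC = 74 + 42 + 122 = 238
SLOC (source only) = code = 122

Total LOC: 238, SLOC: 122


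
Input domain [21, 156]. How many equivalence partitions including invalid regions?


Valid range: [21, 156]
Class 1: x < 21 — invalid
Class 2: 21 ≤ x ≤ 156 — valid
Class 3: x > 156 — invalid
Total equivalence classes: 3

3 equivalence classes


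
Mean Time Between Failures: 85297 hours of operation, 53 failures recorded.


Formula: MTBF = Total operating time / Number of failures
MTBF = 85297 / 53
MTBF = 1609.38 hours

1609.38 hours


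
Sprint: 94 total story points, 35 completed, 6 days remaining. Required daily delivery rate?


Formula: Required rate = Remaining points / Days left
Remaining = 94 - 35 = 59 points
Required rate = 59 / 6 = 9.83 points/day

9.83 points/day


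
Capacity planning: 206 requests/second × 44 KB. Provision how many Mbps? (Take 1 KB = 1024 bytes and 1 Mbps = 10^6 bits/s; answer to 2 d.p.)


Formula: Mbps = payload_bytes * RPS * 8 / 1e6
Payload per request = 44 KB = 44 * 1024 = 45056 bytes
Total bytes/sec = 45056 * 206 = 9281536
Total bits/sec = 9281536 * 8 = 74252288
Mbps = 74252288 / 1e6 = 74.25

74.25 Mbps


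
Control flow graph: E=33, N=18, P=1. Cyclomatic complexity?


Formula: V(G) = E - N + 2P
V(G) = 33 - 18 + 2*1
V(G) = 15 + 2
V(G) = 17

17


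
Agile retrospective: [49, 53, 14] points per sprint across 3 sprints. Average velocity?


Formula: Avg velocity = Total points / Number of sprints
Points: [49, 53, 14]
Sum = 49 + 53 + 14 = 116
Avg velocity = 116 / 3 = 38.67 points/sprint

38.67 points/sprint


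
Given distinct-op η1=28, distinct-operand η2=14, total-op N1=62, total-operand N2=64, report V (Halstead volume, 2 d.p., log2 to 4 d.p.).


Formula: V = N * log2(η), where N = N1 + N2 and η = η1 + η2
η = 28 + 14 = 42
N = 62 + 64 = 126
log2(42) ≈ 5.3923
V = 126 * 5.3923 = 679.43

679.43


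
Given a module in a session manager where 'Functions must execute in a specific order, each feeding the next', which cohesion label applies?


Reasoning: Output of one is input to next
Type: Sequential cohesion

Sequential cohesion


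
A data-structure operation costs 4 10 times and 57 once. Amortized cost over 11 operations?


Formula: Amortized cost = Total cost / Operations
Total cost = (10 * 4) + (1 * 57)
Total cost = 40 + 57 = 97
Amortized = 97 / 11 = 8.8182

8.8182


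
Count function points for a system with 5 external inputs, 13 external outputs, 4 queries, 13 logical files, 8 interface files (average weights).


UFP = EI*4 + EO*5 + EQ*4 + ILF*10 + EIF*7
UFP = 5*4 + 13*5 + 4*4 + 13*10 + 8*7
UFP = 20 + 65 + 16 + 130 + 56
UFP = 287

287


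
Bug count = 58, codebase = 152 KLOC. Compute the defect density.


Defect density = defects / KLOC
Defect density = 58 / 152
Defect density = 0.382 defects/KLOC

0.382 defects/KLOC


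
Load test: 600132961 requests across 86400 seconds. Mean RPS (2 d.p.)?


Formula: throughput = requests / seconds
throughput = 600132961 / 86400
throughput = 6945.98 requests/second

6945.98 requests/second


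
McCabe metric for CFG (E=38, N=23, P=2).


Formula: V(G) = E - N + 2P
V(G) = 38 - 23 + 2*2
V(G) = 15 + 4
V(G) = 19

19


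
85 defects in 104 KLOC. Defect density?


Defect density = defects / KLOC
Defect density = 85 / 104
Defect density = 0.817 defects/KLOC

0.817 defects/KLOC


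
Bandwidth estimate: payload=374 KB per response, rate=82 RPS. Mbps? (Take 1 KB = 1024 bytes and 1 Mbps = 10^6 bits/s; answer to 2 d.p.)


Formula: Mbps = payload_bytes * RPS * 8 / 1e6
Payload per request = 374 KB = 374 * 1024 = 382976 bytes
Total bytes/sec = 382976 * 82 = 31404032
Total bits/sec = 31404032 * 8 = 251232256
Mbps = 251232256 / 1e6 = 251.23

251.23 Mbps


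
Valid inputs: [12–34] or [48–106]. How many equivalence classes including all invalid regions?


Valid ranges: [12,34] and [48,106]
Class 1: x < 12 — invalid
Class 2: 12 ≤ x ≤ 34 — valid
Class 3: 34 < x < 48 — invalid (gap between ranges)
Class 4: 48 ≤ x ≤ 106 — valid
Class 5: x > 106 — invalid
Total equivalence classes: 5

5 equivalence classes


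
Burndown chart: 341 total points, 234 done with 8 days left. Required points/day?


Formula: Required rate = Remaining points / Days left
Remaining = 341 - 234 = 107 points
Required rate = 107 / 8 = 13.38 points/day

13.38 points/day


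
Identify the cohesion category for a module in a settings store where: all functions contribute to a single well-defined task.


Reasoning: Best: single purpose
Type: Functional cohesion

Functional cohesion


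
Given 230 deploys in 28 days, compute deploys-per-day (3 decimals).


Formula: deployments per day = releases / days
= 230 / 28
= 8.214 deploys/day
(equivalently, 57.5 deploys/week)

8.214 deploys/day


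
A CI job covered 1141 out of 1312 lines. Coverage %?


Coverage = covered / total * 100
Coverage = 1141 / 1312 * 100
Coverage = 86.97%

86.97%


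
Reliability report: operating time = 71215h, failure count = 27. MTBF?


Formula: MTBF = Total operating time / Number of failures
MTBF = 71215 / 27
MTBF = 2637.59 hours

2637.59 hours


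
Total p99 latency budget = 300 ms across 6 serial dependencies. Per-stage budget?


Formula: per_stage = total_budget / stages
per_stage = 300 / 6
per_stage = 50.0 ms

50.0 ms


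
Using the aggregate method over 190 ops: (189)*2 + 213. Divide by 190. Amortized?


Formula: Amortized cost = Total cost / Operations
Total cost = (189 * 2) + (1 * 213)
Total cost = 378 + 213 = 591
Amortized = 591 / 190 = 3.1105

3.1105


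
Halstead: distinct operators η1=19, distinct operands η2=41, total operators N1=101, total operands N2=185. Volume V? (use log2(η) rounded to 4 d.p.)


Formula: V = N * log2(η), where N = N1 + N2 and η = η1 + η2
η = 19 + 41 = 60
N = 101 + 185 = 286
log2(60) ≈ 5.9069
V = 286 * 5.9069 = 1689.37

1689.37


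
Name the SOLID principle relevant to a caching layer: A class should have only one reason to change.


This describes the Single Responsibility Principle (SRP)

Single Responsibility Principle (SRP)


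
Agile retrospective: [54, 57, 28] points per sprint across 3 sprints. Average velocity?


Formula: Avg velocity = Total points / Number of sprints
Points: [54, 57, 28]
Sum = 54 + 57 + 28 = 139
Avg velocity = 139 / 3 = 46.33 points/sprint

46.33 points/sprint


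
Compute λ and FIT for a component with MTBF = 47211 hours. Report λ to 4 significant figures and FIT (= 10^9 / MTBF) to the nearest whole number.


Formula: λ = 1 / MTBF; FIT = λ × 1e9 = 1e9 / MTBF
λ = 1 / 47211 ≈ 2.118e-05 failures/hour
FIT = 1e9 / 47211 ≈ 21182 failures per 1e9 hours (nearest whole number)

λ = 2.118e-05 /h, FIT = 21182


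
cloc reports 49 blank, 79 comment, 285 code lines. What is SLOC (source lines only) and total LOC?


Total LOC = blank + comment + code
Total LOC = 49 + 79 + 285 = 413
SLOC (source only) = code = 285

Total LOC: 413, SLOC: 285


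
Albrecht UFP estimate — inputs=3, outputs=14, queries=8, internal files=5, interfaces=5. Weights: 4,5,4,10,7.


UFP = EI*4 + EO*5 + EQ*4 + ILF*10 + EIF*7
UFP = 3*4 + 14*5 + 8*4 + 5*10 + 5*7
UFP = 12 + 70 + 32 + 50 + 35
UFP = 199

199


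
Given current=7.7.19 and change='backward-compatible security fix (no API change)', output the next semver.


Current: 7.7.19
Change category: 'backward-compatible security fix (no API change)' → patch bump
SemVer rule: patch bump → increment PATCH (MAJOR and MINOR unchanged)
New: 7.7.20

7.7.20


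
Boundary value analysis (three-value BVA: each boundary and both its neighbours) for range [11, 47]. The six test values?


Range: [11, 47]
Boundaries: just below min, min, min+1, max-1, max, just above max
Values: [10, 11, 12, 46, 47, 48]

[10, 11, 12, 46, 47, 48]


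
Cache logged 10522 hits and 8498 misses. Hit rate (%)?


Formula: hit rate = hits / (hits + misses) * 100
hit rate = 10522 / (10522 + 8498) * 100
hit rate = 10522 / 19020 * 100
hit rate = 55.32%

55.32%


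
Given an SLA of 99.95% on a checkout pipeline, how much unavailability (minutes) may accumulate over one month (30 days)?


Formula: allowed downtime = period * (100 - SLA) / 100
Period (month (30 days)) = 43200 minutes
Unavailability fraction = (100 - 99.95) / 100
Allowed downtime = 43200 * (100 - 99.95) / 100
Allowed downtime = 21.6 minutes

21.6 minutes


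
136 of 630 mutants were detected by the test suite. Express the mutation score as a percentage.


Mutation score = killed / total * 100
Mutation score = 136 / 630 * 100
Mutation score = 21.59%

21.59%


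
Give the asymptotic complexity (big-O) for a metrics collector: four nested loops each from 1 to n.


Reasoning: four levels of nesting
Complexity: O(n^4)

O(n^4)


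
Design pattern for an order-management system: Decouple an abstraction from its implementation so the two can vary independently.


This matches the Bridge pattern

Bridge


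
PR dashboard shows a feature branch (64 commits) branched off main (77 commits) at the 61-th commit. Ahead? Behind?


Common ancestor: commit #61
feature commits after divergence: 64 - 61 = 3
main commits after divergence: 77 - 61 = 16
feature is 3 commits ahead of main
main is 16 commits ahead of feature

feature ahead: 3, main ahead: 16


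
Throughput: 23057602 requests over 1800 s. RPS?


Formula: throughput = requests / seconds
throughput = 23057602 / 1800
throughput = 12809.78 requests/second

12809.78 requests/second


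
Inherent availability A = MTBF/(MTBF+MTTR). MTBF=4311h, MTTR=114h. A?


Availability = MTBF / (MTBF + MTTR)
Availability = 4311 / (4311 + 114)
Availability = 4311 / 4425
Availability = 97.4237%

97.4237%


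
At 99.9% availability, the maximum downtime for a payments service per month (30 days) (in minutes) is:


Formula: allowed downtime = period * (100 - SLA) / 100
Period (month (30 days)) = 43200 minutes
Unavailability fraction = (100 - 99.9) / 100
Allowed downtime = 43200 * (100 - 99.9) / 100
Allowed downtime = 43.2 minutes

43.2 minutes


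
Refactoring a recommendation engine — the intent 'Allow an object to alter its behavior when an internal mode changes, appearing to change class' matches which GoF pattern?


This matches the State pattern

State


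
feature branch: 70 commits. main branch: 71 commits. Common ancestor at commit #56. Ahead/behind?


Common ancestor: commit #56
feature commits after divergence: 70 - 56 = 14
main commits after divergence: 71 - 56 = 15
feature is 14 commits ahead of main
main is 15 commits ahead of feature

feature ahead: 14, main ahead: 15


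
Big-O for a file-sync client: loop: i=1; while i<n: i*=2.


Reasoning: i doubles each step so iterations are log2(n)
Complexity: O(log n)

O(log n)


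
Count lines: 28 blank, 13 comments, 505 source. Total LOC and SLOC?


Total LOC = blank + comment + code
Total LOC = 28 + 13 + 505 = 546
SLOC (source only) = code = 505

Total LOC: 546, SLOC: 505


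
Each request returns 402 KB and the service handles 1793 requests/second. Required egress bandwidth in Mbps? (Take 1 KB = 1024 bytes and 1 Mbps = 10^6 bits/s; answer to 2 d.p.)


Formula: Mbps = payload_bytes * RPS * 8 / 1e6
Payload per request = 402 KB = 402 * 1024 = 411648 bytes
Total bytes/sec = 411648 * 1793 = 738084864
Total bits/sec = 738084864 * 8 = 5904678912
Mbps = 5904678912 / 1e6 = 5904.68

5904.68 Mbps


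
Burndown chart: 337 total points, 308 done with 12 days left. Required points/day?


Formula: Required rate = Remaining points / Days left
Remaining = 337 - 308 = 29 points
Required rate = 29 / 12 = 2.42 points/day

2.42 points/day


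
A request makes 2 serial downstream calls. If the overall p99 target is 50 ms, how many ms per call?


Formula: per_stage = total_budget / stages
per_stage = 50 / 2
per_stage = 25.0 ms

25.0 ms


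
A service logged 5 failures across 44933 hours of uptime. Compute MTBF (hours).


Formula: MTBF = Total operating time / Number of failures
MTBF = 44933 / 5
MTBF = 8986.6 hours

8986.6 hours


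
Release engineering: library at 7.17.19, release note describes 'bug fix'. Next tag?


Current: 7.17.19
Change category: 'bug fix' → patch bump
SemVer rule: patch bump → increment PATCH (MAJOR and MINOR unchanged)
New: 7.17.20

7.17.20


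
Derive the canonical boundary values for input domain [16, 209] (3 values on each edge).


Range: [16, 209]
Boundaries: just below min, min, min+1, max-1, max, just above max
Values: [15, 16, 17, 208, 209, 210]

[15, 16, 17, 208, 209, 210]


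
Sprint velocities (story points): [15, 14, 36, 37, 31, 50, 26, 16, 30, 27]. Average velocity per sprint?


Formula: Avg velocity = Total points / Number of sprints
Points: [15, 14, 36, 37, 31, 50, 26, 16, 30, 27]
Sum = 15 + 14 + 36 + 37 + 31 + 50 + 26 + 16 + 30 + 27 = 282
Avg velocity = 282 / 10 = 28.2 points/sprint

28.2 points/sprint


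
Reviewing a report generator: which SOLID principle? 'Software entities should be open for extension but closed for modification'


This describes the Open/Closed Principle (OCP)

Open/Closed Principle (OCP)


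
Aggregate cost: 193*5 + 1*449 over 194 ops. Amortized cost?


Formula: Amortized cost = Total cost / Operations
Total cost = (193 * 5) + (1 * 449)
Total cost = 965 + 449 = 1414
Amortized = 1414 / 194 = 7.2887

7.2887


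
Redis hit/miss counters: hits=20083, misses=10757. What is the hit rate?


Formula: hit rate = hits / (hits + misses) * 100
hit rate = 20083 / (20083 + 10757) * 100
hit rate = 20083 / 30840 * 100
hit rate = 65.12%

65.12%


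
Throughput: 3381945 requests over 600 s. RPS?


Formula: throughput = requests / seconds
throughput = 3381945 / 600
throughput = 5636.58 requests/second

5636.58 requests/second


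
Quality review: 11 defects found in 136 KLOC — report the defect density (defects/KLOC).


Defect density = defects / KLOC
Defect density = 11 / 136
Defect density = 0.081 defects/KLOC

0.081 defects/KLOC


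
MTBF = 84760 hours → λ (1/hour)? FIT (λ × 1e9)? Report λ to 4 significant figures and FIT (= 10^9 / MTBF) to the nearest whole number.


Formula: λ = 1 / MTBF; FIT = λ × 1e9 = 1e9 / MTBF
λ = 1 / 84760 ≈ 1.180e-05 failures/hour
FIT = 1e9 / 84760 ≈ 11798 failures per 1e9 hours (nearest whole number)

λ = 1.180e-05 /h, FIT = 11798


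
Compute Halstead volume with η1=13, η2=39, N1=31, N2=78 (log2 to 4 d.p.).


Formula: V = N * log2(η), where N = N1 + N2 and η = η1 + η2
η = 13 + 39 = 52
N = 31 + 78 = 109
log2(52) ≈ 5.7004
V = 109 * 5.7004 = 621.34

621.34


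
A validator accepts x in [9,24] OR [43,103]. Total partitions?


Valid ranges: [9,24] and [43,103]
Class 1: x < 9 — invalid
Class 2: 9 ≤ x ≤ 24 — valid
Class 3: 24 < x < 43 — invalid (gap between ranges)
Class 4: 43 ≤ x ≤ 103 — valid
Class 5: x > 103 — invalid
Total equivalence classes: 5

5 equivalence classes


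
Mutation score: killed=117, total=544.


Mutation score = killed / total * 100
Mutation score = 117 / 544 * 100
Mutation score = 21.51%

21.51%


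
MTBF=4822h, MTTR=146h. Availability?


Availability = MTBF / (MTBF + MTTR)
Availability = 4822 / (4822 + 146)
Availability = 4822 / 4968
Availability = 97.0612%

97.0612%


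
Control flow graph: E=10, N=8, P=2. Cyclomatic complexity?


Formula: V(G) = E - N + 2P
V(G) = 10 - 8 + 2*2
V(G) = 2 + 4
V(G) = 6

6


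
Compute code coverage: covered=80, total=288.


Coverage = covered / total * 100
Coverage = 80 / 288 * 100
Coverage = 27.78%

27.78%


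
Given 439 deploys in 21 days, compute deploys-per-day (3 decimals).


Formula: deployments per day = releases / days
= 439 / 21
= 20.905 deploys/day
(equivalently, 146.33 deploys/week)

20.905 deploys/day


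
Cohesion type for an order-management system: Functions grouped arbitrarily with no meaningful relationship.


Reasoning: Worst: random grouping
Type: Coincidental cohesion

Coincidental cohesion


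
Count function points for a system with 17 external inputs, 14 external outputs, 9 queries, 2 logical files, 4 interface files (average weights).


UFP = EI*4 + EO*5 + EQ*4 + ILF*10 + EIF*7
UFP = 17*4 + 14*5 + 9*4 + 2*10 + 4*7
UFP = 68 + 70 + 36 + 20 + 28
UFP = 222

222


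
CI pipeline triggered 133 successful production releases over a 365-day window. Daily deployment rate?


Formula: deployments per day = releases / days
= 133 / 365
= 0.364 deploys/day
(equivalently, 2.55 deploys/week)

0.364 deploys/day


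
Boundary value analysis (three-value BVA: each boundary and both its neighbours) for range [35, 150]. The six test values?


Range: [35, 150]
Boundaries: just below min, min, min+1, max-1, max, just above max
Values: [34, 35, 36, 149, 150, 151]

[34, 35, 36, 149, 150, 151]


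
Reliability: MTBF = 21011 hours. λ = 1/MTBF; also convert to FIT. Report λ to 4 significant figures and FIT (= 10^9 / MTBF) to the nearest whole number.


Formula: λ = 1 / MTBF; FIT = λ × 1e9 = 1e9 / MTBF
λ = 1 / 21011 ≈ 4.759e-05 failures/hour
FIT = 1e9 / 21011 ≈ 47594 failures per 1e9 hours (nearest whole number)

λ = 4.759e-05 /h, FIT = 47594


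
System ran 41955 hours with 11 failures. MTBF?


Formula: MTBF = Total operating time / Number of failures
MTBF = 41955 / 11
MTBF = 3814.09 hours

3814.09 hours


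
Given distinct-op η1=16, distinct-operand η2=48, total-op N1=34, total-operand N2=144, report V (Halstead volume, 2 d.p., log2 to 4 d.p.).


Formula: V = N * log2(η), where N = N1 + N2 and η = η1 + η2
η = 16 + 48 = 64
N = 34 + 144 = 178
log2(64) ≈ 6.0000
V = 178 * 6.0000 = 1068.00

1068.00


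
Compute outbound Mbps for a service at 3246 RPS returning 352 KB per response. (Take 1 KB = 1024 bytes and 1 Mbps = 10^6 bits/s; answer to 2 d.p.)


Formula: Mbps = payload_bytes * RPS * 8 / 1e6
Payload per request = 352 KB = 352 * 1024 = 360448 bytes
Total bytes/sec = 360448 * 3246 = 1170014208
Total bits/sec = 1170014208 * 8 = 9360113664
Mbps = 9360113664 / 1e6 = 9360.11

9360.11 Mbps


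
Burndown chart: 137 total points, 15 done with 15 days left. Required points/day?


Formula: Required rate = Remaining points / Days left
Remaining = 137 - 15 = 122 points
Required rate = 122 / 15 = 8.13 points/day

8.13 points/day


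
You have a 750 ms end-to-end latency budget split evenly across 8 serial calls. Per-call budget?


Formula: per_stage = total_budget / stages
per_stage = 750 / 8
per_stage = 93.75 ms

93.75 ms


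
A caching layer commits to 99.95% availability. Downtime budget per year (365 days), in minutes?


Formula: allowed downtime = period * (100 - SLA) / 100
Period (year (365 days)) = 525600 minutes
Unavailability fraction = (100 - 99.95) / 100
Allowed downtime = 525600 * (100 - 99.95) / 100
Allowed downtime = 262.8 minutes

262.8 minutes


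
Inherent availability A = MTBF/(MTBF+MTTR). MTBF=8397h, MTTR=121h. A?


Availability = MTBF / (MTBF + MTTR)
Availability = 8397 / (8397 + 121)
Availability = 8397 / 8518
Availability = 98.5795%

98.5795%


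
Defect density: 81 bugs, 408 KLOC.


Defect density = defects / KLOC
Defect density = 81 / 408
Defect density = 0.199 defects/KLOC

0.199 defects/KLOC


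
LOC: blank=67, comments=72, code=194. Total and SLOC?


Total LOC = blank + comment + code
Total LOC = 67 + 72 + 194 = 333
SLOC (source only) = code = 194

Total LOC: 333, SLOC: 194


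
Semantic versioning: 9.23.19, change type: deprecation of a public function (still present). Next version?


Current: 9.23.19
Change category: 'deprecation of a public function (still present)' → minor bump
SemVer rule: minor bump → increment MINOR, reset PATCH to 0 (MAJOR unchanged)
New: 9.24.0

9.24.0


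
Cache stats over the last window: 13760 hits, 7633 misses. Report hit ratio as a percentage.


Formula: hit rate = hits / (hits + misses) * 100
hit rate = 13760 / (13760 + 7633) * 100
hit rate = 13760 / 21393 * 100
hit rate = 64.32%

64.32%


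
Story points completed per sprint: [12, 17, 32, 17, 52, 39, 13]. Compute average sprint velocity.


Formula: Avg velocity = Total points / Number of sprints
Points: [12, 17, 32, 17, 52, 39, 13]
Sum = 12 + 17 + 32 + 17 + 52 + 39 + 13 = 182
Avg velocity = 182 / 7 = 26.0 points/sprint

26.0 points/sprint


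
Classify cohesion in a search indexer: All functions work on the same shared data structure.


Reasoning: Functions share data
Type: Communicational cohesion

Communicational cohesion


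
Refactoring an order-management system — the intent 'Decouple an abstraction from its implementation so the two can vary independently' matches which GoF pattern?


This matches the Bridge pattern

Bridge


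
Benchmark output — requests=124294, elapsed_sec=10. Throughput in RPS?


Formula: throughput = requests / seconds
throughput = 124294 / 10
throughput = 12429.4 requests/second

12429.4 requests/second


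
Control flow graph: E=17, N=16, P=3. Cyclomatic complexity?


Formula: V(G) = E - N + 2P
V(G) = 17 - 16 + 2*3
V(G) = 1 + 6
V(G) = 7

7


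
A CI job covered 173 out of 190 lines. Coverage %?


Coverage = covered / total * 100
Coverage = 173 / 190 * 100
Coverage = 91.05%

91.05%


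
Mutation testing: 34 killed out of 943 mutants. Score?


Mutation score = killed / total * 100
Mutation score = 34 / 943 * 100
Mutation score = 3.61%

3.61%


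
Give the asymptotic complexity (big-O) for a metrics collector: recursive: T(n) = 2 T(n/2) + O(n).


Reasoning: master theorem case 2 (merge-sort recurrence)
Complexity: O(n log n)

O(n log n)


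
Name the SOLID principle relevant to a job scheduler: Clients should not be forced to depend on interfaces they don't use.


This describes the Interface Segregation Principle (ISP)

Interface Segregation Principle (ISP)


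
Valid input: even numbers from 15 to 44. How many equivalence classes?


Constraint: even integers in [15, 44]
Class 1: x < 15 — out-of-range invalid
Class 2: x in [15,44] but odd — wrong type invalid
Class 3: x in [15,44] and even — valid
Class 4: x > 44 — out-of-range invalid
Total equivalence classes: 4

4 equivalence classes


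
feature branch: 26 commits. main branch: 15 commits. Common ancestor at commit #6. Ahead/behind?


Common ancestor: commit #6
feature commits after divergence: 26 - 6 = 20
main commits after divergence: 15 - 6 = 9
feature is 20 commits ahead of main
main is 9 commits ahead of feature

feature ahead: 20, main ahead: 9


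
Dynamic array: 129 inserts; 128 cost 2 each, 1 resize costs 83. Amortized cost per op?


Formula: Amortized cost = Total cost / Operations
Total cost = (128 * 2) + (1 * 83)
Total cost = 256 + 83 = 339
Amortized = 339 / 129 = 2.6279

2.6279


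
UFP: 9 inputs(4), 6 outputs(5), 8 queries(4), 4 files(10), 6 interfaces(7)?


UFP = EI*4 + EO*5 + EQ*4 + ILF*10 + EIF*7
UFP = 9*4 + 6*5 + 8*4 + 4*10 + 6*7
UFP = 36 + 30 + 32 + 40 + 42
UFP = 180

180


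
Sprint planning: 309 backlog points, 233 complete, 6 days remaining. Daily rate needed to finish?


Formula: Required rate = Remaining points / Days left
Remaining = 309 - 233 = 76 points
Required rate = 76 / 6 = 12.67 points/day

12.67 points/day


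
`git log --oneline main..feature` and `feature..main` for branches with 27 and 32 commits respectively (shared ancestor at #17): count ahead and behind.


Common ancestor: commit #17
feature commits after divergence: 27 - 17 = 10
main commits after divergence: 32 - 17 = 15
feature is 10 commits ahead of main
main is 15 commits ahead of feature

feature ahead: 10, main ahead: 15


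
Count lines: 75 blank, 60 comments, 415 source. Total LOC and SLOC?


Total LOC = blank + comment + code
Total LOC = 75 + 60 + 415 = 550
SLOC (source only) = code = 415

Total LOC: 550, SLOC: 415


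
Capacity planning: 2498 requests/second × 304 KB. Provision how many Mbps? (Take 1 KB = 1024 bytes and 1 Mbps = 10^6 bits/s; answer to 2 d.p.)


Formula: Mbps = payload_bytes * RPS * 8 / 1e6
Payload per request = 304 KB = 304 * 1024 = 311296 bytes
Total bytes/sec = 311296 * 2498 = 777617408
Total bits/sec = 777617408 * 8 = 6220939264
Mbps = 6220939264 / 1e6 = 6220.94

6220.94 Mbps


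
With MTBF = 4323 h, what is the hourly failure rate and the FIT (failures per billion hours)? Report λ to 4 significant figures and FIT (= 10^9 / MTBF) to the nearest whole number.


Formula: λ = 1 / MTBF; FIT = λ × 1e9 = 1e9 / MTBF
λ = 1 / 4323 ≈ 2.313e-04 failures/hour
FIT = 1e9 / 4323 ≈ 231321 failures per 1e9 hours (nearest whole number)

λ = 2.313e-04 /h, FIT = 231321


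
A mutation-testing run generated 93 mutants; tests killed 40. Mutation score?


Mutation score = killed / total * 100
Mutation score = 40 / 93 * 100
Mutation score = 43.01%

43.01%


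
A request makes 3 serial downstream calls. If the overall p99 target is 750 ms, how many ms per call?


Formula: per_stage = total_budget / stages
per_stage = 750 / 3
per_stage = 250.0 ms

250.0 ms


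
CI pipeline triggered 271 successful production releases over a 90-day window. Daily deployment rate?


Formula: deployments per day = releases / days
= 271 / 90
= 3.011 deploys/day
(equivalently, 21.08 deploys/week)

3.011 deploys/day


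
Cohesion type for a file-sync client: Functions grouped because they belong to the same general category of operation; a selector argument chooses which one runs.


Reasoning: Grouped by category of activity, not by data or sequence
Type: Logical cohesion

Logical cohesion


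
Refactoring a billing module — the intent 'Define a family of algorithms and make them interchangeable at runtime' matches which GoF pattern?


This matches the Strategy pattern

Strategy


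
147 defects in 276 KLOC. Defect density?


Defect density = defects / KLOC
Defect density = 147 / 276
Defect density = 0.533 defects/KLOC

0.533 defects/KLOC


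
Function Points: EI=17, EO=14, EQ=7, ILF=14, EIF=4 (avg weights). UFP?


UFP = EI*4 + EO*5 + EQ*4 + ILF*10 + EIF*7
UFP = 17*4 + 14*5 + 7*4 + 14*10 + 4*7
UFP = 68 + 70 + 28 + 140 + 28
UFP = 334

334


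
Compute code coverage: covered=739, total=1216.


Coverage = covered / total * 100
Coverage = 739 / 1216 * 100
Coverage = 60.77%

60.77%


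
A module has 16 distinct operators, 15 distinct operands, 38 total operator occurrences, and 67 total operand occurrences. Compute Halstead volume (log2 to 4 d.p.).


Formula: V = N * log2(η), where N = N1 + N2 and η = η1 + η2
η = 16 + 15 = 31
N = 38 + 67 = 105
log2(31) ≈ 4.9542
V = 105 * 4.9542 = 520.19

520.19


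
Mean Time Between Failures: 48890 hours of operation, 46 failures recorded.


Formula: MTBF = Total operating time / Number of failures
MTBF = 48890 / 46
MTBF = 1062.83 hours

1062.83 hours


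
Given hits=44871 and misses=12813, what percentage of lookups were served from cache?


Formula: hit rate = hits / (hits + misses) * 100
hit rate = 44871 / (44871 + 12813) * 100
hit rate = 44871 / 57684 * 100
hit rate = 77.79%

77.79%


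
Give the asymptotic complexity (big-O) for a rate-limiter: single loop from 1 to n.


Reasoning: one pass through n items
Complexity: O(n)

O(n)


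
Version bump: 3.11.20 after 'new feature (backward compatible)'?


Current: 3.11.20
Change category: 'new feature (backward compatible)' → minor bump
SemVer rule: minor bump → increment MINOR, reset PATCH to 0 (MAJOR unchanged)
New: 3.12.0

3.12.0
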